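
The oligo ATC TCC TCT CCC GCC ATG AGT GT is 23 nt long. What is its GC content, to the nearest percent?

A=3, T=7, G=4, C=9
G+C = 4 + 9 = 13 out of 23 bases
%GC = 13/23 × 100 = 56.52% ≈ 57%

57%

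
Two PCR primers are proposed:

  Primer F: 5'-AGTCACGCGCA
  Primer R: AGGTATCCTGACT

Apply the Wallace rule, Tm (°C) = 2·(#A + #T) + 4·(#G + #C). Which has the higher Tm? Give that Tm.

Primer F: A+T=4, G+C=7 → Tm = 2(4)+4(7) = 36°C
Primer R: A+T=7, G+C=6 → Tm = 2(7)+4(6) = 38°C
36°C vs 38°C → primer R is higher.

Primer R, 38°C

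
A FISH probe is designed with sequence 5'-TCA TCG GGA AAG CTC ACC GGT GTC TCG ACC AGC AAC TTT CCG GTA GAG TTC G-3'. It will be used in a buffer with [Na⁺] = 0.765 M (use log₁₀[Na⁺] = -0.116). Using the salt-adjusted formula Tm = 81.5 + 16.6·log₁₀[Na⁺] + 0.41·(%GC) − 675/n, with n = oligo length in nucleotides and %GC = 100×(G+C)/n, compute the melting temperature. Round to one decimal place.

Length n = 52. Scanning the sequence gives A=11, C=15, T=12, G=14.
G+C = 29, so %GC = 29/52 × 100 = 55.769%
Salt term: 16.6 × (-0.116) = -1.926
GC term: 0.41 × 55.769 = 22.865; length term: −675/52 = −12.981
Tm = 81.5 + (-1.926) + 22.865 − 12.981 = 89.458 → 89.5°C

89.5°C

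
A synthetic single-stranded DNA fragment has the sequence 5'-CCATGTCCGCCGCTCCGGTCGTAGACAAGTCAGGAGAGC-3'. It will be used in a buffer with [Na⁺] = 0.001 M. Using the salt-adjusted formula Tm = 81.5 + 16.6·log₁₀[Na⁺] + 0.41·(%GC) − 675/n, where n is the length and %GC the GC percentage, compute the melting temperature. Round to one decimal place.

40.7°C

Length n = 39. Counting bases: C=13, T=6, G=12, A=8
G+C = 25, so %GC = 25/39 × 100 = 64.103%
Salt term: 16.6 × (-3) = -49.8
GC term: 0.41 × 64.103 = 26.282; length term: −675/39 = −17.308
Tm = 81.5 + (-49.8) + 26.282 − 17.308 = 40.674 → 40.7°C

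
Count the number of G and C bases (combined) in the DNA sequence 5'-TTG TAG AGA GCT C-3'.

Counting bases: C=2, G=4, T=4, A=3
Total G or C: 4 + 2 = 6

6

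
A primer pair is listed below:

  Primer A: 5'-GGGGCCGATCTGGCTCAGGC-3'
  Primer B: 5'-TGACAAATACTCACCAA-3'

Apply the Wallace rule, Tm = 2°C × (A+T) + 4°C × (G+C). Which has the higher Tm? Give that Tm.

Primer A: A+T=5, G+C=15 → Tm = 2(5)+4(15) = 70°C
Primer B: A+T=11, G+C=6 → Tm = 2(11)+4(6) = 46°C
70°C vs 46°C → primer A is higher.

Primer A, 70°C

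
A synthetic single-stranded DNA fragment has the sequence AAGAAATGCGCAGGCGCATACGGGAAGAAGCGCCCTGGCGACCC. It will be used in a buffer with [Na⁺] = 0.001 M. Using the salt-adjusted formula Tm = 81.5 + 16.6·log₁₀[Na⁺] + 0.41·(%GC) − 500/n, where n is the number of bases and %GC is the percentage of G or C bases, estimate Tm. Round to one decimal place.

Length n = 44. Scanning the sequence gives C=13, A=13, T=3, G=15.
G+C = 28, so %GC = 28/44 × 100 = 63.636%
Salt term: 16.6 × (-3) = -49.8
GC term: 0.41 × 63.636 = 26.091; length term: −500/44 = −11.364
Tm = 81.5 + (-49.8) + 26.091 − 11.364 = 46.427 → 46.4°C

46.4°C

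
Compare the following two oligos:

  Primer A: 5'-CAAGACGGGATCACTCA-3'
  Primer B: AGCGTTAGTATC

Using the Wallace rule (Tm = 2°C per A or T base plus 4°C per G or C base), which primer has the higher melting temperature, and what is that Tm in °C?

Primer A: A+T=8, G+C=9 → Tm = 2(8)+4(9) = 52°C
Primer B: A+T=7, G+C=5 → Tm = 2(7)+4(5) = 34°C
52°C vs 34°C → primer A is higher.

Primer A, 52°C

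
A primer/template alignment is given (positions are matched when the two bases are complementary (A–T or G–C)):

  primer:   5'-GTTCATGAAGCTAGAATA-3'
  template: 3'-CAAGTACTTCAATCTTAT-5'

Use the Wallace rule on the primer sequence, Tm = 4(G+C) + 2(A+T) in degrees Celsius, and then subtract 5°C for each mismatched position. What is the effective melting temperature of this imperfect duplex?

43°C

Primer base counts: A=7, T=5, G=4, C=2 → A+T=12, G+C=6
Perfect-match Tm = 2(12) + 4(6) = 24 + 24 = 48°C
Mismatches (positions where the bases are not complementary): 1 (at position 11)
Effective Tm = 48 − 1×5 = 48 − 5 = 43°C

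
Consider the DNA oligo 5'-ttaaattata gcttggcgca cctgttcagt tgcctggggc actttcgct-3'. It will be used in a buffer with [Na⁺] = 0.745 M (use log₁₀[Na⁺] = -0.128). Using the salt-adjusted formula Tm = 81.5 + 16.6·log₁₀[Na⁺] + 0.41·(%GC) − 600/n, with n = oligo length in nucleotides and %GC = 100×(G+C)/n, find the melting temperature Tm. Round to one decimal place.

87.2°C

Length n = 49. Scanning the sequence gives C=12, G=12, T=17, A=8.
G+C = 24, so %GC = 24/49 × 100 = 48.98%
Salt term: 16.6 × (-0.128) = -2.125
GC term: 0.41 × 48.98 = 20.082; length term: −600/49 = −12.245
Tm = 81.5 + (-2.125) + 20.082 − 12.245 = 87.212 → 87.2°C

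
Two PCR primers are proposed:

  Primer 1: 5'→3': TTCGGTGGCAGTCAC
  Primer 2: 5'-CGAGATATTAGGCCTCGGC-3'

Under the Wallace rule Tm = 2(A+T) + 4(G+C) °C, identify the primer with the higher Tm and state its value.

Primer 1: A+T=6, G+C=9 → Tm = 2(6)+4(9) = 48°C
Primer 2: A+T=8, G+C=11 → Tm = 2(8)+4(11) = 60°C
48°C vs 60°C → primer 2 is higher.

Primer 2, 60°C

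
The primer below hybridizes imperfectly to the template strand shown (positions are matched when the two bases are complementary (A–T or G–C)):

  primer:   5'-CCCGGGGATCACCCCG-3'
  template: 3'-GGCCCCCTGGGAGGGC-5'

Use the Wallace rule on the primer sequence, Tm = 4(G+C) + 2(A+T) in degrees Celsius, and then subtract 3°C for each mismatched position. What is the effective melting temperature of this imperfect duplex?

Primer base counts: A=2, T=1, G=5, C=8 → A+T=3, G+C=13
Perfect-match Tm = 2(3) + 4(13) = 6 + 52 = 58°C
Mismatches (positions where the bases are not complementary): 4 (at positions 3, 9, 11, 12)
Effective Tm = 58 − 4×3 = 58 − 12 = 46°C

46°C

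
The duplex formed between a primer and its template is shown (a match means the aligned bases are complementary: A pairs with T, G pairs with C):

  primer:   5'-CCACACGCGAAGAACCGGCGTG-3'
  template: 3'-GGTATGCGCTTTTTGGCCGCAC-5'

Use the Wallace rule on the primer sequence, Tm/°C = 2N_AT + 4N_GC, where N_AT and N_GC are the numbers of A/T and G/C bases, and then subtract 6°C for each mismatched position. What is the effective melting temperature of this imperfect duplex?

Primer base counts: A=6, T=1, G=7, C=8 → A+T=7, G+C=15
Perfect-match Tm = 2(7) + 4(15) = 14 + 60 = 74°C
Mismatches (positions where the bases are not complementary): 2 (at positions 4, 12)
Effective Tm = 74 − 2×6 = 74 − 12 = 62°C

62°C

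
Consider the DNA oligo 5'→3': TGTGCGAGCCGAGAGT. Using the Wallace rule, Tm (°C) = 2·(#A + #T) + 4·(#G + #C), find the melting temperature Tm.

Scanning the sequence gives T=3, A=3, C=3, G=7.
A+T = 6, G+C = 10
Tm = 2×6 + 4×10 = 52°C

52°C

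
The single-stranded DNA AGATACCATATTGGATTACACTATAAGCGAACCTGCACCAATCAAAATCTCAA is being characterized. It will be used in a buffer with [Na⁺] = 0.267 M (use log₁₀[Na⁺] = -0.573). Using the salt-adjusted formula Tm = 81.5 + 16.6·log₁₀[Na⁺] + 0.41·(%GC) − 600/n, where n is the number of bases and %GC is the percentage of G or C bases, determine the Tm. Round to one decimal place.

75.4°C

Length n = 53. Base counts: A=22, G=6, C=13, T=12
G+C = 19, so %GC = 19/53 × 100 = 35.849%
Salt term: 16.6 × (-0.573) = -9.512
GC term: 0.41 × 35.849 = 14.698; length term: −600/53 = −11.321
Tm = 81.5 + (-9.512) + 14.698 − 11.321 = 75.365 → 75.4°C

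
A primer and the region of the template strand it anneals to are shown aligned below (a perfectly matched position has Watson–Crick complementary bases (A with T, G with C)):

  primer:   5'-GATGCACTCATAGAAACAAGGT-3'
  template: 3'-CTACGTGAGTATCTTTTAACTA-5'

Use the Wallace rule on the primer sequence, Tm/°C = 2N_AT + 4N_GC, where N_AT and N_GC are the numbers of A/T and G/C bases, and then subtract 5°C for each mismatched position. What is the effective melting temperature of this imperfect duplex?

Primer base counts: A=9, T=4, G=5, C=4 → A+T=13, G+C=9
Perfect-match Tm = 2(13) + 4(9) = 26 + 36 = 62°C
Mismatches (positions where the bases are not complementary): 4 (at positions 17, 18, 19, 21)
Effective Tm = 62 − 4×5 = 62 − 20 = 42°C

42°C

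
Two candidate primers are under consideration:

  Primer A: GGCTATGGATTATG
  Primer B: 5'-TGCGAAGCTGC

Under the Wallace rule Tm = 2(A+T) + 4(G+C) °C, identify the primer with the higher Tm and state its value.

Primer A: A+T=8, G+C=6 → Tm = 2(8)+4(6) = 40°C
Primer B: A+T=4, G+C=7 → Tm = 2(4)+4(7) = 36°C
40°C vs 36°C → primer A is higher.

Primer A, 40°C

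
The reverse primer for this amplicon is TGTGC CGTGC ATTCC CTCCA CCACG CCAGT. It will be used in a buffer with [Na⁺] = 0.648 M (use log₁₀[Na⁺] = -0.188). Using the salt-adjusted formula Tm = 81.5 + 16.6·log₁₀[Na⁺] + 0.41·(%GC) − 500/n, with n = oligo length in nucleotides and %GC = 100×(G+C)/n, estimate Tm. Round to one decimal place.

87.7°C

Length n = 30. Counting bases: T=7, C=13, A=4, G=6
G+C = 19, so %GC = 19/30 × 100 = 63.333%
Salt term: 16.6 × (-0.188) = -3.121
GC term: 0.41 × 63.333 = 25.967; length term: −500/30 = −16.667
Tm = 81.5 + (-3.121) + 25.967 − 16.667 = 87.679 → 87.7°C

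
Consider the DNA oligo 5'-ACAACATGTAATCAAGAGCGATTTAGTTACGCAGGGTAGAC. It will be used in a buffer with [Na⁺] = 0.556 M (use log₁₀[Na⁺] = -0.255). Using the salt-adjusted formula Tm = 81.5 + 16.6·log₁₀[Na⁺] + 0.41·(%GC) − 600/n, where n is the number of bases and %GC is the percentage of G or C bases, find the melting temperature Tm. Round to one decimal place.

79.6°C

Length n = 41. Base counts: G=10, T=9, C=7, A=15
G+C = 17, so %GC = 17/41 × 100 = 41.463%
Salt term: 16.6 × (-0.255) = -4.233
GC term: 0.41 × 41.463 = 17; length term: −600/41 = −14.634
Tm = 81.5 + (-4.233) + 17 − 14.634 = 79.633 → 79.6°C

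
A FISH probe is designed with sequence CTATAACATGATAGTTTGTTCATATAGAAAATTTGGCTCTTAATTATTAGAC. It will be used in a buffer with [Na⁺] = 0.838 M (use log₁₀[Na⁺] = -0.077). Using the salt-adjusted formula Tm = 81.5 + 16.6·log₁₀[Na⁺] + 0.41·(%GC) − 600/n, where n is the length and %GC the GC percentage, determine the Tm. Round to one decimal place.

Length n = 52. Base counts: G=7, C=6, A=18, T=21
G+C = 13, so %GC = 13/52 × 100 = 25%
Salt term: 16.6 × (-0.077) = -1.278
GC term: 0.41 × 25 = 10.25; length term: −600/52 = −11.538
Tm = 81.5 + (-1.278) + 10.25 − 11.538 = 78.934 → 78.9°C

78.9°C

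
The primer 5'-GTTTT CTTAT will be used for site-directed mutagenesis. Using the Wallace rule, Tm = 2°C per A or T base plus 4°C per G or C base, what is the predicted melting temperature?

Counting bases: T=7, A=1, C=1, G=1
A+T = 8, G+C = 2
Tm = 2×8 + 4×2 = 24°C

24°C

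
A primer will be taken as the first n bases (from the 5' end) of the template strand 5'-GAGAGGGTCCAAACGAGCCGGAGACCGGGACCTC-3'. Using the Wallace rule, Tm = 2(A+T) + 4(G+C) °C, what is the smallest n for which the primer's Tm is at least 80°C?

First 24 bases: GAGAGGGTCCAAACGAGCCGGAGA → Tm = 78°C (< 80°C)
First 25 bases: GAGAGGGTCCAAACGAGCCGGAGAC → Tm = 82°C (≥ 80°C)
Since every base adds ≥2°C, Tm only increases with n, so the threshold is first crossed at n = 25.

n = 25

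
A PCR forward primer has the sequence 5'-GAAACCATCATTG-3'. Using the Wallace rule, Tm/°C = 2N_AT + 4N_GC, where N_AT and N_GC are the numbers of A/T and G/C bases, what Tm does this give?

36°C

Counting bases: T=3, A=5, G=2, C=3
So N_AT = 8 and N_GC = 5.
Tm = 2(8) + 4(5) = 16 + 20 = 36°C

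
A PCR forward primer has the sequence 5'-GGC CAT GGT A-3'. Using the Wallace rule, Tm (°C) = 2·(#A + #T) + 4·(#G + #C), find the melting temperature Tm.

Counting bases: T=2, C=2, G=4, A=2
A+T = 4, G+C = 6
Tm = 4·6 + 2·4 = 24 + 8 = 32°C

32°C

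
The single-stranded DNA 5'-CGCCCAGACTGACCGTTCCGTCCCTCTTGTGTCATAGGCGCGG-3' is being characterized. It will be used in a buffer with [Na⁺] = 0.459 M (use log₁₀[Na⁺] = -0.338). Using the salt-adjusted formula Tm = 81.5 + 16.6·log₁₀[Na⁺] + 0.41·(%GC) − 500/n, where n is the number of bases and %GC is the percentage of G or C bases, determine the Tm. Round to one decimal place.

Length n = 43. Counting bases: C=16, A=5, T=10, G=12
G+C = 28, so %GC = 28/43 × 100 = 65.116%
Salt term: 16.6 × (-0.338) = -5.611
GC term: 0.41 × 65.116 = 26.698; length term: −500/43 = −11.628
Tm = 81.5 + (-5.611) + 26.698 − 11.628 = 90.959 → 91.0°C

91.0°C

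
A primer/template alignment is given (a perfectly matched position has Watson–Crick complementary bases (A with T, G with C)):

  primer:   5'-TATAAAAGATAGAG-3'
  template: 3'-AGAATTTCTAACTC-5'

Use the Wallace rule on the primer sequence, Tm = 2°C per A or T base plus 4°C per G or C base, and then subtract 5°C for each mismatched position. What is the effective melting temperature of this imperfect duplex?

Primer base counts: A=8, T=3, G=3, C=0 → A+T=11, G+C=3
Perfect-match Tm = 2(11) + 4(3) = 22 + 12 = 34°C
Mismatches (positions where the bases are not complementary): 3 (at positions 2, 4, 11)
Effective Tm = 34 − 3×5 = 34 − 15 = 19°C

19°C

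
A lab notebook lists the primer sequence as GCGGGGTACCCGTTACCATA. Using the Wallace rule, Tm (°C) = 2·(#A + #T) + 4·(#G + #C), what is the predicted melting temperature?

Scanning the sequence gives G=6, T=4, C=6, A=4.
A+T = 8, G+C = 12
Tm = 2(8) + 4(12) = 16 + 48 = 64°C

64°C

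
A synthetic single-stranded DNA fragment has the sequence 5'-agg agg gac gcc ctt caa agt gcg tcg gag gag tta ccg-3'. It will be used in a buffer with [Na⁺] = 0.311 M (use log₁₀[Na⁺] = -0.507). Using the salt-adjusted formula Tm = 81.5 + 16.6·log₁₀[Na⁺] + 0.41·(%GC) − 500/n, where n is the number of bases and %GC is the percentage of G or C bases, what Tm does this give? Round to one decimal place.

85.5°C

Length n = 39. Counting bases: A=9, C=9, G=15, T=6
G+C = 24, so %GC = 24/39 × 100 = 61.538%
Salt term: 16.6 × (-0.507) = -8.416
GC term: 0.41 × 61.538 = 25.231; length term: −500/39 = −12.821
Tm = 81.5 + (-8.416) + 25.231 − 12.821 = 85.494 → 85.5°C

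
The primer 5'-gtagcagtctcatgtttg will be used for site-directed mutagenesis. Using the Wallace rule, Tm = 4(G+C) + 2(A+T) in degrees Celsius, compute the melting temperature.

52°C

Scanning the sequence gives G=5, T=7, C=3, A=3.
So N_AT = 10 and N_GC = 8.
Tm = 4·8 + 2·10 = 32 + 20 = 52°C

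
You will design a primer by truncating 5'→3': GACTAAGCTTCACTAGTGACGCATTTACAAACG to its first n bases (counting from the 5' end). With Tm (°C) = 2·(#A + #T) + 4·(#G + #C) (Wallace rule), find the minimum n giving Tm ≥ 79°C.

First 27 bases: GACTAAGCTTCACTAGTGACGCATTTA → Tm = 76°C (< 79°C)
First 28 bases: GACTAAGCTTCACTAGTGACGCATTTAC → Tm = 80°C (≥ 79°C)
Since every base adds ≥2°C, Tm only increases with n, so the threshold is first crossed at n = 28.

n = 28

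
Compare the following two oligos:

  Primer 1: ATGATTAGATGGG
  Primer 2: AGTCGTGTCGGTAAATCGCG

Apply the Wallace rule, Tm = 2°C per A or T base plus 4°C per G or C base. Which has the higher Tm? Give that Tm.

Primer 1: A+T=8, G+C=5 → Tm = 2(8)+4(5) = 36°C
Primer 2: A+T=9, G+C=11 → Tm = 2(9)+4(11) = 62°C
36°C vs 62°C → primer 2 is higher.

Primer 2, 62°C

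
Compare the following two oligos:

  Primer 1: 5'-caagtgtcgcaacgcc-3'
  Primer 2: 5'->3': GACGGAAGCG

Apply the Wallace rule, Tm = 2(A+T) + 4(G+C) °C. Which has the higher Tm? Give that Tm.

Primer 1, 52°C

Primer 1: A+T=6, G+C=10 → Tm = 2(6)+4(10) = 52°C
Primer 2: A+T=3, G+C=7 → Tm = 2(3)+4(7) = 34°C
52°C vs 34°C → primer 1 is higher.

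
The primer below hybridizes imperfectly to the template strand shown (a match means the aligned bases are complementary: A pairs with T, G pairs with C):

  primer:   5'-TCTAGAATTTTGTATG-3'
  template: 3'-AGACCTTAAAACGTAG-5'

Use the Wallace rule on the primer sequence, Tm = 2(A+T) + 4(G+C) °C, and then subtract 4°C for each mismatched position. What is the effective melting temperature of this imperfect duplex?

Primer base counts: A=4, T=8, G=3, C=1 → A+T=12, G+C=4
Perfect-match Tm = 2(12) + 4(4) = 24 + 16 = 40°C
Mismatches (positions where the bases are not complementary): 3 (at positions 4, 13, 16)
Effective Tm = 40 − 3×4 = 40 − 12 = 28°C

28°C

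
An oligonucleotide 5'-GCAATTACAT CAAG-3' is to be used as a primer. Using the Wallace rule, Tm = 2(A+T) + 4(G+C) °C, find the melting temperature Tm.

38°C

Base counts: G=2, T=3, A=6, C=3
AT pairs contribute 9, GC pairs contribute 5.
Tm = 2×9 + 4×5 = 38°C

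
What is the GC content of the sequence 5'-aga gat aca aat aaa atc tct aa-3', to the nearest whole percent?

22%

Counting bases: C=3, A=13, G=2, T=5
G+C = 2 + 3 = 5 out of 23 bases
%GC = 5/23 × 100 = 21.74% ≈ 22%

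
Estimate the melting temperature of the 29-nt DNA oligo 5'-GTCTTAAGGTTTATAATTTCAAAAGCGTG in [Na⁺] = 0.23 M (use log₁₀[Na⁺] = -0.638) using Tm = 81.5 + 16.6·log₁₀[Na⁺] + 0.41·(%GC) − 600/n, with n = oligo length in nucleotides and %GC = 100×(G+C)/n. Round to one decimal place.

62.9°C

Length n = 29. Counting bases: A=9, G=6, C=3, T=11
G+C = 9, so %GC = 9/29 × 100 = 31.034%
Salt term: 16.6 × (-0.638) = -10.591
GC term: 0.41 × 31.034 = 12.724; length term: −600/29 = −20.69
Tm = 81.5 + (-10.591) + 12.724 − 20.69 = 62.943 → 62.9°C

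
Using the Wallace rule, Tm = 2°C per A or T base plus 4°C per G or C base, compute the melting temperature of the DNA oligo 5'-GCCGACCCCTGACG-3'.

50°C

A=2, C=7, T=1, G=4
AT pairs contribute 3, GC pairs contribute 11.
Tm = 2×3 + 4×11 = 50°C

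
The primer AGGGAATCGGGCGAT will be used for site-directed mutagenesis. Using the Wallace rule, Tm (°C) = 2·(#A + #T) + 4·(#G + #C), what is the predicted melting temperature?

48°C

Scanning the sequence gives T=2, G=7, C=2, A=4.
So N_AT = 6 and N_GC = 9.
Tm = 4·9 + 2·6 = 36 + 12 = 48°C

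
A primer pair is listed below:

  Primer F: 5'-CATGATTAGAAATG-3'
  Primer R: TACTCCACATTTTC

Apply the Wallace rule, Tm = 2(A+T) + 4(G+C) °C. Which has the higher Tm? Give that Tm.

Primer R, 38°C

Primer F: A+T=10, G+C=4 → Tm = 2(10)+4(4) = 36°C
Primer R: A+T=9, G+C=5 → Tm = 2(9)+4(5) = 38°C
36°C vs 38°C → primer R is higher.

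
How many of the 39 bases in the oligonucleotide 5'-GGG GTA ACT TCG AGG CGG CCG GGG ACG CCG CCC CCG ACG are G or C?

Base counts: G=17, T=3, A=5, C=14
Total G or C: 17 + 14 = 31

31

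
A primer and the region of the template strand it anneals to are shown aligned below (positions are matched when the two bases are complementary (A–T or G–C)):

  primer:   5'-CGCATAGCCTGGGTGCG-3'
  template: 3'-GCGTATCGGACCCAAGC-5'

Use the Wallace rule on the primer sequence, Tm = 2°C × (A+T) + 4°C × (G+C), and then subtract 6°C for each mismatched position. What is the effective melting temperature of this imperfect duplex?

52°C

Primer base counts: A=2, T=3, G=7, C=5 → A+T=5, G+C=12
Perfect-match Tm = 2(5) + 4(12) = 10 + 48 = 58°C
Mismatches (positions where the bases are not complementary): 1 (at position 15)
Effective Tm = 58 − 1×6 = 58 − 6 = 52°C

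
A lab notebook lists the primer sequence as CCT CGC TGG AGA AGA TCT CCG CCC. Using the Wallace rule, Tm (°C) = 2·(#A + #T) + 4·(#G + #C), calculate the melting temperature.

80°C

T=4, G=6, C=10, A=4
AT pairs contribute 8, GC pairs contribute 16.
Tm = 2(8) + 4(16) = 16 + 64 = 80°C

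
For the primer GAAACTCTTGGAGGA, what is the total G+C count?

Base counts: G=5, C=2, T=3, A=5
G+C = 5 + 2 = 7

7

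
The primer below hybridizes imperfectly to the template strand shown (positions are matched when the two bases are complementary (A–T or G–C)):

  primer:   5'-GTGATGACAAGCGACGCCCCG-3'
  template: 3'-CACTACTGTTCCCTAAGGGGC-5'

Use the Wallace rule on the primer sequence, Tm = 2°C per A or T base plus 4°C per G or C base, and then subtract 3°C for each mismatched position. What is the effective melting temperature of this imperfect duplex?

Primer base counts: A=5, T=2, G=7, C=7 → A+T=7, G+C=14
Perfect-match Tm = 2(7) + 4(14) = 14 + 56 = 70°C
Mismatches (positions where the bases are not complementary): 3 (at positions 12, 15, 16)
Effective Tm = 70 − 3×3 = 70 − 9 = 61°C

61°C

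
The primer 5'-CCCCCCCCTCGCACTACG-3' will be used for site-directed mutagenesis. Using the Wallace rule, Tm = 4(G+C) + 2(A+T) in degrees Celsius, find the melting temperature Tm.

A=2, T=2, G=2, C=12
So N_AT = 4 and N_GC = 14.
Tm = 2×4 + 4×14 = 64°C

64°C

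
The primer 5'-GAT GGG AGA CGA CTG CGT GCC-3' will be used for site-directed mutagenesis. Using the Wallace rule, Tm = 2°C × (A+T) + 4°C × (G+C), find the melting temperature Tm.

Base counts: G=9, C=5, T=3, A=4
A+T = 7, G+C = 14
Tm = 2×7 + 4×14 = 70°C

70°C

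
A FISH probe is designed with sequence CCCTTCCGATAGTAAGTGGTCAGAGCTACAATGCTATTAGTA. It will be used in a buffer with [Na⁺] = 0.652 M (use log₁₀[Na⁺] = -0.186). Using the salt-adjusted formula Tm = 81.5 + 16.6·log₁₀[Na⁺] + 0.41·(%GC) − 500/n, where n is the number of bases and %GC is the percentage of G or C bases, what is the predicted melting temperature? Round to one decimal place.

Length n = 42. Scanning the sequence gives G=9, C=9, T=12, A=12.
G+C = 18, so %GC = 18/42 × 100 = 42.857%
Salt term: 16.6 × (-0.186) = -3.088
GC term: 0.41 × 42.857 = 17.571; length term: −500/42 = −11.905
Tm = 81.5 + (-3.088) + 17.571 − 11.905 = 84.078 → 84.1°C

84.1°C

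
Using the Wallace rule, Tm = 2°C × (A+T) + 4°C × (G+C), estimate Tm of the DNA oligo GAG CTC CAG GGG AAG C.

Counting bases: G=7, A=4, C=4, T=1
So N_AT = 5 and N_GC = 11.
Tm = 2×5 + 4×11 = 54°C

54°C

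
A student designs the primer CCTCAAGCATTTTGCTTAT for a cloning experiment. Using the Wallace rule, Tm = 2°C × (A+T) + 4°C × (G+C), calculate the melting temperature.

A=4, C=5, T=8, G=2
So N_AT = 12 and N_GC = 7.
Tm = 2(12) + 4(7) = 24 + 28 = 52°C

52°C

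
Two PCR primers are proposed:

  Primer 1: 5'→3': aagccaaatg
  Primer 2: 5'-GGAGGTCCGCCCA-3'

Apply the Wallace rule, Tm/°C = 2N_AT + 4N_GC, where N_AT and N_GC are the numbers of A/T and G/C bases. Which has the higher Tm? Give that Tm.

Primer 1: A+T=6, G+C=4 → Tm = 2(6)+4(4) = 28°C
Primer 2: A+T=3, G+C=10 → Tm = 2(3)+4(10) = 46°C
28°C vs 46°C → primer 2 is higher.

Primer 2, 46°C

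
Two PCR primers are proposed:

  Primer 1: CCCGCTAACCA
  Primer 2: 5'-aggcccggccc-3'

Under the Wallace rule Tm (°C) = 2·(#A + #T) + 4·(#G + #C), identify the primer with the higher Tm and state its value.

Primer 2, 42°C

Primer 1: A+T=4, G+C=7 → Tm = 2(4)+4(7) = 36°C
Primer 2: A+T=1, G+C=10 → Tm = 2(1)+4(10) = 42°C
36°C vs 42°C → primer 2 is higher.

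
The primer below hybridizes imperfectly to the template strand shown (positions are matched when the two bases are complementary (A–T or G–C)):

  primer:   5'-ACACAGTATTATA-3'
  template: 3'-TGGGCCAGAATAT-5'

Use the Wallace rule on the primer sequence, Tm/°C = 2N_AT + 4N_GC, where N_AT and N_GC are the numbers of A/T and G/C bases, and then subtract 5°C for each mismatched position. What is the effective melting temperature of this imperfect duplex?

Primer base counts: A=6, T=4, G=1, C=2 → A+T=10, G+C=3
Perfect-match Tm = 2(10) + 4(3) = 20 + 12 = 32°C
Mismatches (positions where the bases are not complementary): 3 (at positions 3, 5, 8)
Effective Tm = 32 − 3×5 = 32 − 15 = 17°C

17°C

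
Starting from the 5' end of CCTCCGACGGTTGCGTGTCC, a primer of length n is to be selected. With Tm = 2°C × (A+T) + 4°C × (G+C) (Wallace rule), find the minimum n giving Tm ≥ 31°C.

n = 9

First 8 bases: CCTCCGAC → Tm = 28°C (< 31°C)
First 9 bases: CCTCCGACG → Tm = 32°C (≥ 31°C)
Each additional base adds 2°C (A/T) or 4°C (G/C), so Tm is non-decreasing in n; n = 9 is the first length to reach 31°C.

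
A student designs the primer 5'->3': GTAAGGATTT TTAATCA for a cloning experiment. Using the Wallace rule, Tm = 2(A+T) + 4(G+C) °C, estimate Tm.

42°C

C=1, T=7, G=3, A=6
AT pairs contribute 13, GC pairs contribute 4.
Tm = 4·4 + 2·13 = 16 + 26 = 42°C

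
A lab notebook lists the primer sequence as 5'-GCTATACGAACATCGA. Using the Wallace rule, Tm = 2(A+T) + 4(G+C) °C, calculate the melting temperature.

46°C

Counting bases: G=3, C=4, T=3, A=6
So N_AT = 9 and N_GC = 7.
Tm = 2(9) + 4(7) = 18 + 28 = 46°C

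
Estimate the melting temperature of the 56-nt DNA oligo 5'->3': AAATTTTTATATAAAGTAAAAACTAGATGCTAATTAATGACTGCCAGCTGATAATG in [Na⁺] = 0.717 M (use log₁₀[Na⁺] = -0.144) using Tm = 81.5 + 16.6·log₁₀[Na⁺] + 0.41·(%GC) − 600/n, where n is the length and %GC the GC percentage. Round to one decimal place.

78.6°C

Length n = 56. Counting bases: C=6, T=18, A=24, G=8
G+C = 14, so %GC = 14/56 × 100 = 25%
Salt term: 16.6 × (-0.144) = -2.39
GC term: 0.41 × 25 = 10.25; length term: −600/56 = −10.714
Tm = 81.5 + (-2.39) + 10.25 − 10.714 = 78.646 → 78.6°C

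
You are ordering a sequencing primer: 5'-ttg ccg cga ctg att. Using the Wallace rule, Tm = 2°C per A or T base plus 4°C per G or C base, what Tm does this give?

A=2, C=4, G=4, T=5
A+T = 7, G+C = 8
Tm = 2(7) + 4(8) = 14 + 32 = 46°C

46°C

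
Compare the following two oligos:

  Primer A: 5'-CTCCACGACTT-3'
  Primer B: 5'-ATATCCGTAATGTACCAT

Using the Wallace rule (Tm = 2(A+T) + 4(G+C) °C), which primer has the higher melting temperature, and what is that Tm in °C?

Primer A: A+T=5, G+C=6 → Tm = 2(5)+4(6) = 34°C
Primer B: A+T=12, G+C=6 → Tm = 2(12)+4(6) = 48°C
34°C vs 48°C → primer B is higher.

Primer B, 48°C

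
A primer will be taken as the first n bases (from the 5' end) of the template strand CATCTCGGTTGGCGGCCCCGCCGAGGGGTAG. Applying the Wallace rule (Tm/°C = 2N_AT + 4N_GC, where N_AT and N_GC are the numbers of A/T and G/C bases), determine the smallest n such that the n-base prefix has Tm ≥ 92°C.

n = 26

First 25 bases: CATCTCGGTTGGCGGCCCCGCCGAG → Tm = 88°C (< 92°C)
First 26 bases: CATCTCGGTTGGCGGCCCCGCCGAGG → Tm = 92°C (≥ 92°C)
Each additional base adds 2°C (A/T) or 4°C (G/C), so Tm is non-decreasing in n; n = 26 is the first length to reach 92°C.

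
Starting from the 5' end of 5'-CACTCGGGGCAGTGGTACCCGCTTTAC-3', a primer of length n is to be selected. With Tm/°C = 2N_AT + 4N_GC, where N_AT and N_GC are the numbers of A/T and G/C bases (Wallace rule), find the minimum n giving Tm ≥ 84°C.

n = 26

First 25 bases: CACTCGGGGCAGTGGTACCCGCTTT → Tm = 82°C (< 84°C)
First 26 bases: CACTCGGGGCAGTGGTACCCGCTTTA → Tm = 84°C (≥ 84°C)
Each additional base adds 2°C (A/T) or 4°C (G/C), so Tm is non-decreasing in n; n = 26 is the first length to reach 84°C.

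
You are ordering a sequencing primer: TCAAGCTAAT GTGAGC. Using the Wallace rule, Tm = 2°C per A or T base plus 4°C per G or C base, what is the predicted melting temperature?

46°C

Scanning the sequence gives C=3, G=4, T=4, A=5.
AT pairs contribute 9, GC pairs contribute 7.
Tm = 4·7 + 2·9 = 28 + 18 = 46°C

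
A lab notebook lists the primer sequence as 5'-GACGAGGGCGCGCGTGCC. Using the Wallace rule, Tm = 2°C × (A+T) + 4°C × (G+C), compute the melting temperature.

66°C

T=1, G=9, A=2, C=6
So N_AT = 3 and N_GC = 15.
Tm = 2(3) + 4(15) = 6 + 60 = 66°C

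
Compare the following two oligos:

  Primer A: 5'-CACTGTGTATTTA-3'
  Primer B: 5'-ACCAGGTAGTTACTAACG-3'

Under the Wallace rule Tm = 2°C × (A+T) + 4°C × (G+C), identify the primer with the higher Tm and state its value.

Primer A: A+T=9, G+C=4 → Tm = 2(9)+4(4) = 34°C
Primer B: A+T=10, G+C=8 → Tm = 2(10)+4(8) = 52°C
34°C vs 52°C → primer B is higher.

Primer B, 52°C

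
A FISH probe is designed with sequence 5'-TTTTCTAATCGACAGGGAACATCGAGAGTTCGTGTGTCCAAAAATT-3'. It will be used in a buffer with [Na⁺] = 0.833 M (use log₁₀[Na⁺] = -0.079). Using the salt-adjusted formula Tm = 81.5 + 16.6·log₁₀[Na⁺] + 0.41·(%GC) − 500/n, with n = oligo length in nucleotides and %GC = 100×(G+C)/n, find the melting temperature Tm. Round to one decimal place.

Length n = 46. Base counts: G=10, A=14, T=14, C=8
G+C = 18, so %GC = 18/46 × 100 = 39.13%
Salt term: 16.6 × (-0.079) = -1.311
GC term: 0.41 × 39.13 = 16.043; length term: −500/46 = −10.87
Tm = 81.5 + (-1.311) + 16.043 − 10.87 = 85.362 → 85.4°C

85.4°C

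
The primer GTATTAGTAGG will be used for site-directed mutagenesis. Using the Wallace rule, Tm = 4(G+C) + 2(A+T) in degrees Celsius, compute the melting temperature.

Base counts: G=4, T=4, C=0, A=3
A+T = 7, G+C = 4
Tm = 2(7) + 4(4) = 14 + 16 = 30°C

30°C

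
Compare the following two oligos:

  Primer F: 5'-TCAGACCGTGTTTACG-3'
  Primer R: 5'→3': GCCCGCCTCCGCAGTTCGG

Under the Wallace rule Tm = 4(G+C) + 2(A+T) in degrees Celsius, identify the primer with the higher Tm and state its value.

Primer F: A+T=8, G+C=8 → Tm = 2(8)+4(8) = 48°C
Primer R: A+T=4, G+C=15 → Tm = 2(4)+4(15) = 68°C
48°C vs 68°C → primer R is higher.

Primer R, 68°C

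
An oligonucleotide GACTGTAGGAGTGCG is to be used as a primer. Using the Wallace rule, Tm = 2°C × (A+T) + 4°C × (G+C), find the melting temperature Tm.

48°C

Scanning the sequence gives G=7, C=2, T=3, A=3.
AT pairs contribute 6, GC pairs contribute 9.
Tm = 2(6) + 4(9) = 12 + 36 = 48°C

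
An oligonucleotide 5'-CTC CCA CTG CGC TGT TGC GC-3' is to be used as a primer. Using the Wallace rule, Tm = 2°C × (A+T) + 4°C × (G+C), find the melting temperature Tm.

68°C

Counting bases: A=1, T=5, C=9, G=5
So N_AT = 6 and N_GC = 14.
Tm = 4·14 + 2·6 = 56 + 12 = 68°C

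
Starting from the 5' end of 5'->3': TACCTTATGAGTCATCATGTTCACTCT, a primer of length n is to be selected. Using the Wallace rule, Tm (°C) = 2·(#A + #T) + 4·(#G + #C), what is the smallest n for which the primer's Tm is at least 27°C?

n = 11

First 10 bases: TACCTTATGA → Tm = 26°C (< 27°C)
First 11 bases: TACCTTATGAG → Tm = 30°C (≥ 27°C)
Each additional base adds 2°C (A/T) or 4°C (G/C), so Tm is non-decreasing in n; n = 11 is the first length to reach 27°C.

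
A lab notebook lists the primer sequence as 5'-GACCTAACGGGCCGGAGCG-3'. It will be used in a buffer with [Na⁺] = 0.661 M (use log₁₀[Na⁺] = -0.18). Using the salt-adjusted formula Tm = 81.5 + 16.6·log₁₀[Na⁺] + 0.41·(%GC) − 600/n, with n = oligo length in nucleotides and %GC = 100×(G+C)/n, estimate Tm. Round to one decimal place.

Length n = 19. Base counts: C=6, T=1, G=8, A=4
G+C = 14, so %GC = 14/19 × 100 = 73.684%
Salt term: 16.6 × (-0.18) = -2.988
GC term: 0.41 × 73.684 = 30.21; length term: −600/19 = −31.579
Tm = 81.5 + (-2.988) + 30.21 − 31.579 = 77.143 → 77.1°C

77.1°C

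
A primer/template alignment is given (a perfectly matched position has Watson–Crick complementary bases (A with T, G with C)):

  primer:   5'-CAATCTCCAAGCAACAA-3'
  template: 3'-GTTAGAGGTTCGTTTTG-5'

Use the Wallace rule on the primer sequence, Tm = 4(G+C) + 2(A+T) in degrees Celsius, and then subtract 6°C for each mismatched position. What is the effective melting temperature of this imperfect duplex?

36°C

Primer base counts: A=8, T=2, G=1, C=6 → A+T=10, G+C=7
Perfect-match Tm = 2(10) + 4(7) = 20 + 28 = 48°C
Mismatches (positions where the bases are not complementary): 2 (at positions 15, 17)
Effective Tm = 48 − 2×6 = 48 − 12 = 36°C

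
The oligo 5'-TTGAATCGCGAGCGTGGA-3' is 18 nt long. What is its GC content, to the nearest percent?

Counting bases: G=7, T=4, C=3, A=4
G+C = 7 + 3 = 10 out of 18 bases
%GC = 10/18 × 100 = 55.56% ≈ 56%

56%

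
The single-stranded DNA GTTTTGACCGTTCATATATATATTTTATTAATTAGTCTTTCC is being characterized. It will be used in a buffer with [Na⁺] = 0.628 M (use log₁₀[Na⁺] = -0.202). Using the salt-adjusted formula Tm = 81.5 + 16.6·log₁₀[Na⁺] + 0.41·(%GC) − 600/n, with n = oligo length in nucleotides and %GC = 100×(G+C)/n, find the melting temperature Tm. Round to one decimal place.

73.6°C

Length n = 42. Counting bases: T=22, C=6, A=10, G=4
G+C = 10, so %GC = 10/42 × 100 = 23.81%
Salt term: 16.6 × (-0.202) = -3.353
GC term: 0.41 × 23.81 = 9.762; length term: −600/42 = −14.286
Tm = 81.5 + (-3.353) + 9.762 − 14.286 = 73.623 → 73.6°C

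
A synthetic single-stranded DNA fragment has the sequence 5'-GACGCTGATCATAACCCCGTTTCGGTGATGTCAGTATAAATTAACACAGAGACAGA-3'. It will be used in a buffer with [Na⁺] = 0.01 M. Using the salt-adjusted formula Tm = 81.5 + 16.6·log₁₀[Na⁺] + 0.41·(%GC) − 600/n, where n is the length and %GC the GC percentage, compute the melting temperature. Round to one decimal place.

Length n = 56. Base counts: G=12, A=19, C=12, T=13
G+C = 24, so %GC = 24/56 × 100 = 42.857%
Salt term: 16.6 × (-2) = -33.2
GC term: 0.41 × 42.857 = 17.571; length term: −600/56 = −10.714
Tm = 81.5 + (-33.2) + 17.571 − 10.714 = 55.157 → 55.2°C

55.2°C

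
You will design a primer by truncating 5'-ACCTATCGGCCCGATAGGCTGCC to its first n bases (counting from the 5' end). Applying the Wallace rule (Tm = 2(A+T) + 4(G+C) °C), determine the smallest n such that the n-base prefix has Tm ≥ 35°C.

n = 11

First 10 bases: ACCTATCGGC → Tm = 32°C (< 35°C)
First 11 bases: ACCTATCGGCC → Tm = 36°C (≥ 35°C)
Each additional base adds 2°C (A/T) or 4°C (G/C), so Tm is non-decreasing in n; n = 11 is the first length to reach 35°C.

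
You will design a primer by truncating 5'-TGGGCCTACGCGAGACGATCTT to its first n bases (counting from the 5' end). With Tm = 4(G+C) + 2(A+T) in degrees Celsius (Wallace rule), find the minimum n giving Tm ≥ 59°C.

n = 18

First 17 bases: TGGGCCTACGCGAGACG → Tm = 58°C (< 59°C)
First 18 bases: TGGGCCTACGCGAGACGA → Tm = 60°C (≥ 59°C)
Since every base adds ≥2°C, Tm only increases with n, so the threshold is first crossed at n = 18.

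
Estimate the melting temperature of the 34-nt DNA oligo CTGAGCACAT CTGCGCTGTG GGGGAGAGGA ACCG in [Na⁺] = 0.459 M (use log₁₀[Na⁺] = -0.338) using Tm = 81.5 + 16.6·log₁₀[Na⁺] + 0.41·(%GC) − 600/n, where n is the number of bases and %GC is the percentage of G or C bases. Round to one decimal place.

84.8°C

Length n = 34. Scanning the sequence gives A=7, G=14, T=5, C=8.
G+C = 22, so %GC = 22/34 × 100 = 64.706%
Salt term: 16.6 × (-0.338) = -5.611
GC term: 0.41 × 64.706 = 26.529; length term: −600/34 = −17.647
Tm = 81.5 + (-5.611) + 26.529 − 17.647 = 84.771 → 84.8°C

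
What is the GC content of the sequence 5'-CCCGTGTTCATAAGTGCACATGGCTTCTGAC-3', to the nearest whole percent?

52%

Base counts: C=9, A=6, T=9, G=7
G+C = 7 + 9 = 16 out of 31 bases
%GC = 16/31 × 100 = 51.61% ≈ 52%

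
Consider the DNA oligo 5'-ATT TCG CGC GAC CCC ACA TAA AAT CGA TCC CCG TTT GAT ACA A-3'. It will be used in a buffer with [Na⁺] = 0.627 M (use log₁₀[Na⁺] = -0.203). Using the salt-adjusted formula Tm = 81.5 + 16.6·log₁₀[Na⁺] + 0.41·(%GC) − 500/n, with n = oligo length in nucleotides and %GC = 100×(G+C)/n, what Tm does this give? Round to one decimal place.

85.6°C

Length n = 43. Base counts: T=10, G=6, A=13, C=14
G+C = 20, so %GC = 20/43 × 100 = 46.512%
Salt term: 16.6 × (-0.203) = -3.37
GC term: 0.41 × 46.512 = 19.07; length term: −500/43 = −11.628
Tm = 81.5 + (-3.37) + 19.07 − 11.628 = 85.572 → 85.6°C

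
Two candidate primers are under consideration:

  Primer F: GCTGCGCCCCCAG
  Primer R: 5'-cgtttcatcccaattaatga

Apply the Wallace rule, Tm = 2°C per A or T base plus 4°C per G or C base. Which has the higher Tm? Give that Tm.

Primer F: A+T=2, G+C=11 → Tm = 2(2)+4(11) = 48°C
Primer R: A+T=13, G+C=7 → Tm = 2(13)+4(7) = 54°C
48°C vs 54°C → primer R is higher.

Primer R, 54°C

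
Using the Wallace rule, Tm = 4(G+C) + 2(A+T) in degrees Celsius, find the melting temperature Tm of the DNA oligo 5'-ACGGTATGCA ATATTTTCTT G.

56°C

A=5, C=3, T=9, G=4
So N_AT = 14 and N_GC = 7.
Tm = 2(14) + 4(7) = 28 + 28 = 56°C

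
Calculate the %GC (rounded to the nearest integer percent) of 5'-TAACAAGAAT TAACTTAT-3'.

T=6, G=1, C=2, A=9
G+C = 1 + 2 = 3 out of 18 bases
%GC = 3/18 × 100 = 16.67% ≈ 17%

17%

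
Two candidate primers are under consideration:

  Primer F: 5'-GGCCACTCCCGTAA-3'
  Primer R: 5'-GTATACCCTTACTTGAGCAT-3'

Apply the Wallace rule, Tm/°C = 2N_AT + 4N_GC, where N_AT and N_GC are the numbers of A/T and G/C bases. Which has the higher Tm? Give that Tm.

Primer R, 56°C

Primer F: A+T=5, G+C=9 → Tm = 2(5)+4(9) = 46°C
Primer R: A+T=12, G+C=8 → Tm = 2(12)+4(8) = 56°C
46°C vs 56°C → primer R is higher.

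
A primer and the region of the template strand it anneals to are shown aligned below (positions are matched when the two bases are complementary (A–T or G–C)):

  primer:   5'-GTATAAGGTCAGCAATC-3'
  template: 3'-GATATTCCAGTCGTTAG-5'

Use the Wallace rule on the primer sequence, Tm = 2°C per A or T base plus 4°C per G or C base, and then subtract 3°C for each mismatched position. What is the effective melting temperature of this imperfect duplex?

Primer base counts: A=6, T=4, G=4, C=3 → A+T=10, G+C=7
Perfect-match Tm = 2(10) + 4(7) = 20 + 28 = 48°C
Mismatches (positions where the bases are not complementary): 1 (at position 1)
Effective Tm = 48 − 1×3 = 48 − 3 = 45°C

45°C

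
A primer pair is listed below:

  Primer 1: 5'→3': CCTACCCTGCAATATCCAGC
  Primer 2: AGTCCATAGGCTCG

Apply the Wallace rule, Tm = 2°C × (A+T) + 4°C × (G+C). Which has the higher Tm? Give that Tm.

Primer 1, 62°C

Primer 1: A+T=9, G+C=11 → Tm = 2(9)+4(11) = 62°C
Primer 2: A+T=6, G+C=8 → Tm = 2(6)+4(8) = 44°C
62°C vs 44°C → primer 1 is higher.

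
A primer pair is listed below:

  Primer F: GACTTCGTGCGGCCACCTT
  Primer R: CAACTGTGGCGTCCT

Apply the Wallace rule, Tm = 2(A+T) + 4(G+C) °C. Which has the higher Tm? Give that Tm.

Primer F: A+T=7, G+C=12 → Tm = 2(7)+4(12) = 62°C
Primer R: A+T=6, G+C=9 → Tm = 2(6)+4(9) = 48°C
62°C vs 48°C → primer F is higher.

Primer F, 62°C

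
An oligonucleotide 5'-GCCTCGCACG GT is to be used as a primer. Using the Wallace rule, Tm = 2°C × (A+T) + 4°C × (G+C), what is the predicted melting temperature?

Counting bases: C=5, T=2, A=1, G=4
A+T = 3, G+C = 9
Tm = 2(3) + 4(9) = 6 + 36 = 42°C

42°C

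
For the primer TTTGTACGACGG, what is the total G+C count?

6

Base counts: G=4, C=2, A=2, T=4
G+C = 4 + 2 = 6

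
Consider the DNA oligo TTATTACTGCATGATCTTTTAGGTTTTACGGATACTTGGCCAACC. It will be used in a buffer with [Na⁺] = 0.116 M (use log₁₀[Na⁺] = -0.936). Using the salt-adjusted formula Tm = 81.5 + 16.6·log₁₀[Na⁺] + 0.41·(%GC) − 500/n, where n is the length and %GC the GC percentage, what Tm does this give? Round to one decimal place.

70.3°C

Length n = 45. Counting bases: G=8, T=18, C=9, A=10
G+C = 17, so %GC = 17/45 × 100 = 37.778%
Salt term: 16.6 × (-0.936) = -15.538
GC term: 0.41 × 37.778 = 15.489; length term: −500/45 = −11.111
Tm = 81.5 + (-15.538) + 15.489 − 11.111 = 70.34 → 70.3°C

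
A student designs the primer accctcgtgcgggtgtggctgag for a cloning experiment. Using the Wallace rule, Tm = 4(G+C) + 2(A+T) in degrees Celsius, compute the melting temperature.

Base counts: T=5, C=6, A=2, G=10
AT pairs contribute 7, GC pairs contribute 16.
Tm = 2×7 + 4×16 = 78°C

78°C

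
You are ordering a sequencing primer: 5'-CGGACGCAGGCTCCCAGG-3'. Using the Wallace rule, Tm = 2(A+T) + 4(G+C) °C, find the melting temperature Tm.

64°C

Scanning the sequence gives G=7, A=3, C=7, T=1.
AT pairs contribute 4, GC pairs contribute 14.
Tm = 2×4 + 4×14 = 64°C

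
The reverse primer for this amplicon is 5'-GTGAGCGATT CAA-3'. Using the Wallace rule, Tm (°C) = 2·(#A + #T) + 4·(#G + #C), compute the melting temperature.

38°C

Counting bases: A=4, C=2, T=3, G=4
AT pairs contribute 7, GC pairs contribute 6.
Tm = 4·6 + 2·7 = 24 + 14 = 38°C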